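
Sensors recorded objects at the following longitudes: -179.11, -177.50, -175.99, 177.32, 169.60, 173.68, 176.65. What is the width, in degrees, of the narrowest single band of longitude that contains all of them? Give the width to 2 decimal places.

14.41°

Sort the longitudes: -179.11°, -177.50°, -175.99°, +169.60°, +173.68°, +176.65°, +177.32°.
Eastward gaps between consecutive values (wrapping around): 1.61°, 1.51°, 345.59°, 4.08°, 2.97°, 0.67°, 3.57°.
Largest gap = 345.59° ⇒ minimal covering band is its complement: 360° − 345.59° = 14.41°.
Band runs from +169.60° eastward to -175.99°, crossing the antimeridian.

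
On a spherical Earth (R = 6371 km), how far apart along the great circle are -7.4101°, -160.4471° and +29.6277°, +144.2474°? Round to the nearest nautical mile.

3886 nmi

Δλ = 144.2474 − -160.4471 = 304.6945°; wrapped into (−180°, 180°]: -55.3055°.
Δφ = 29.6277 − -7.4101 = 37.0378°.
a = sin²(Δφ/2) + cos φ₁ · cos φ₂ · sin²(Δλ/2) = 0.286555.
c = 2·atan2(√a, √(1−a)) = 1.12974 rad → d = 6371·c ≈ 7197.60 km ≈ 3886.39 nmi.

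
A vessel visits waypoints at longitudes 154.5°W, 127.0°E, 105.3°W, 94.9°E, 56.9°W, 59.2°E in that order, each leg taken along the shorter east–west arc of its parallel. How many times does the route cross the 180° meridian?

3

Leg 1: -154.5° → +127.0°, shortest Δλ = -78.5° (west) — crosses 180°.
Leg 2: +127.0° → -105.3°, shortest Δλ = 127.7° (east) — crosses 180°.
Leg 3: -105.3° → +94.9°, shortest Δλ = -159.8° (west) — crosses 180°.
Leg 4: +94.9° → -56.9°, shortest Δλ = -151.8° (west) — does not cross 180°.
Leg 5: -56.9° → +59.2°, shortest Δλ = 116.1° (east) — does not cross 180°.
Total crossings: 3.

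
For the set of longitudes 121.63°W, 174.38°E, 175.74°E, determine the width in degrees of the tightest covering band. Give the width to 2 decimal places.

Sort the longitudes: -121.63°, +174.38°, +175.74°.
Eastward gaps between consecutive values (wrapping around): 296.01°, 1.36°, 62.63°.
Largest gap = 296.01° ⇒ minimal covering band is its complement: 360° − 296.01° = 63.99°.
Band runs from +174.38° eastward to -121.63°, crossing the antimeridian.

63.99°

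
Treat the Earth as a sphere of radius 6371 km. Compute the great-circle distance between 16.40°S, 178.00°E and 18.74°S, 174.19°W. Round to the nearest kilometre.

Δλ = -174.19 − 178.00 = -352.19°; wrapped into (−180°, 180°]: 7.81°.
Δφ = -18.74 − -16.40 = -2.34°.
a = sin²(Δφ/2) + cos φ₁ · cos φ₂ · sin²(Δλ/2) = 0.004630.
c = 2·atan2(√a, √(1−a)) = 0.13620 rad → d = 6371·c ≈ 867.72 km.

868 km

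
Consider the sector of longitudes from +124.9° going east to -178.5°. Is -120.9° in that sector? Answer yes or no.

Band width going east from +124.9° to -178.5°: ((-178.5 − 124.9) mod 360) = 56.6°.
Offset of -120.9° east of the west edge: ((-120.9 − 124.9) mod 360) = 114.2°.
114.2° > 56.6° ⇒ outside.

No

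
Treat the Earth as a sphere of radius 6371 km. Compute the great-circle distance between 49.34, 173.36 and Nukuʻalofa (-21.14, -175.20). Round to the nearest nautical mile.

Δλ = -175.20 − 173.36 = -348.56°; wrapped into (−180°, 180°]: 11.44°.
Δφ = -21.14 − 49.34 = -70.48°.
a = sin²(Δφ/2) + cos φ₁ · cos φ₂ · sin²(Δλ/2) = 0.338969.
c = 2·atan2(√a, √(1−a)) = 1.24289 rad → d = 6371·c ≈ 7918.45 km ≈ 4275.62 nmi.

4276 nmi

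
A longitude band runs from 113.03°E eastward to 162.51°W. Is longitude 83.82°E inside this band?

No

Band width going east from +113.03° to -162.51°: ((-162.51 − 113.03) mod 360) = 84.46°.
Offset of +83.82° east of the west edge: ((83.82 − 113.03) mod 360) = 330.79°.
330.79° > 84.46° ⇒ outside.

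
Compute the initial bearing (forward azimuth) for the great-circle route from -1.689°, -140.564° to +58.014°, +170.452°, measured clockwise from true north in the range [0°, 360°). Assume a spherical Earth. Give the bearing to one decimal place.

335.0°

Δλ = 170.452 − -140.564 = 311.016°; wrapped into (−180°, 180°]: -48.984°.
θ = atan2( sin Δλ · cos φ₂ , cos φ₁ · sin φ₂ − sin φ₁ · cos φ₂ · cos Δλ )
  = atan2(-0.39968, 0.85806) = -24.976° → normalised to [0°, 360°): 335.024°.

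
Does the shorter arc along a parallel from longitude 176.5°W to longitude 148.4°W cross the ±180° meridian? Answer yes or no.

No

Signed shortest Δλ = ((-148.4 − -176.5 + 180) mod 360) − 180 = 28.1°.
Going east by 28.1° from -176.5° reaches -148.4° without touching 180°.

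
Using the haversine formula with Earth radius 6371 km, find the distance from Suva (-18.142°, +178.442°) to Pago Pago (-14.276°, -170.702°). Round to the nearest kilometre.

Δλ = -170.702 − 178.442 = -349.144°; wrapped into (−180°, 180°]: 10.856°.
Δφ = -14.276 − -18.142 = 3.866°.
a = sin²(Δφ/2) + cos φ₁ · cos φ₂ · sin²(Δλ/2) = 0.009379.
c = 2·atan2(√a, √(1−a)) = 0.19399 rad → d = 6371·c ≈ 1235.91 km.

1236 km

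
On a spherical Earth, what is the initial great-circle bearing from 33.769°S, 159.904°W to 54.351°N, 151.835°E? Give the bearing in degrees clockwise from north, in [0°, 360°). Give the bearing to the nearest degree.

Δλ = 151.835 − -159.904 = 311.739°; wrapped into (−180°, 180°]: -48.261°.
θ = atan2( sin Δλ · cos φ₂ , cos φ₁ · sin φ₂ − sin φ₁ · cos φ₂ · cos Δλ )
  = atan2(-0.43489, 0.89118) = -26.012° → normalised to [0°, 360°): 333.988°.

334°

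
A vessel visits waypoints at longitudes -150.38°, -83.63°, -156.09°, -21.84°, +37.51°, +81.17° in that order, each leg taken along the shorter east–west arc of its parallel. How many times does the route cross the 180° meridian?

0

Leg 1: -150.38° → -83.63°, shortest Δλ = 66.75° (east) — does not cross 180°.
Leg 2: -83.63° → -156.09°, shortest Δλ = -72.46° (west) — does not cross 180°.
Leg 3: -156.09° → -21.84°, shortest Δλ = 134.25° (east) — does not cross 180°.
Leg 4: -21.84° → +37.51°, shortest Δλ = 59.35° (east) — does not cross 180°.
Leg 5: +37.51° → +81.17°, shortest Δλ = 43.66° (east) — does not cross 180°.
Total crossings: 0.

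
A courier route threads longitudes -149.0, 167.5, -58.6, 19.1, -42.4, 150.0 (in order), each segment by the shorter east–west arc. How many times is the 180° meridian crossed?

Leg 1: -149.0° → +167.5°, shortest Δλ = -43.5° (west) — crosses 180°.
Leg 2: +167.5° → -58.6°, shortest Δλ = 133.9° (east) — crosses 180°.
Leg 3: -58.6° → +19.1°, shortest Δλ = 77.7° (east) — does not cross 180°.
Leg 4: +19.1° → -42.4°, shortest Δλ = -61.5° (west) — does not cross 180°.
Leg 5: -42.4° → +150.0°, shortest Δλ = -167.6° (west) — crosses 180°.
Total crossings: 3.

3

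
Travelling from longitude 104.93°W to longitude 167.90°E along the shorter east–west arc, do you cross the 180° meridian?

Yes

Naïve |167.90 − -104.93| = 272.83° > 180°, so the shorter arc goes the other way round — across 180°.
Signed shortest Δλ = ((167.90 − -104.93 + 180) mod 360) − 180 = -87.17°.
Going west by 87.17° from -104.93° passes through 180° before reaching +167.90°.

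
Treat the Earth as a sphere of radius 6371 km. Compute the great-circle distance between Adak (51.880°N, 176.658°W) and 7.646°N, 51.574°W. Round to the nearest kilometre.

11598 km

Δλ = -51.574 − -176.658 = 125.084°.
Δφ = 7.646 − 51.880 = -44.234°.
a = sin²(Δφ/2) + cos φ₁ · cos φ₂ · sin²(Δλ/2) = 0.623493.
c = 2·atan2(√a, √(1−a)) = 1.82037 rad → d = 6371·c ≈ 11597.55 km.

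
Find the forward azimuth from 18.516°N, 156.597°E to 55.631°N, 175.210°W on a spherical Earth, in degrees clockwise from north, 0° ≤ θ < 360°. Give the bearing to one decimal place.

Δλ = -175.210 − 156.597 = -331.807°; wrapped into (−180°, 180°]: 28.193°.
θ = atan2( sin Δλ · cos φ₂ , cos φ₁ · sin φ₂ − sin φ₁ · cos φ₂ · cos Δλ )
  = atan2(0.26670, 0.62469) = 23.120° → normalised to [0°, 360°): 23.120°.

23.1°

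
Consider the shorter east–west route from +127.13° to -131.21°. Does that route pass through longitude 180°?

Yes

Naïve |-131.21 − 127.13| = 258.34° > 180°, so the shorter arc goes the other way round — across 180°.
Signed shortest Δλ = ((-131.21 − 127.13 + 180) mod 360) − 180 = 101.66°.
Going east by 101.66° from +127.13° passes through 180° before reaching -131.21°.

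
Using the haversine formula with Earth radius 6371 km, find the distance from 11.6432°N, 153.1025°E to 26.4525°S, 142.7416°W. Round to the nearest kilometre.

8117 km

Δλ = -142.7416 − 153.1025 = -295.8441°; wrapped into (−180°, 180°]: 64.1559°.
Δφ = -26.4525 − 11.6432 = -38.0957°.
a = sin²(Δφ/2) + cos φ₁ · cos φ₂ · sin²(Δλ/2) = 0.353823.
c = 2·atan2(√a, √(1−a)) = 1.27411 rad → d = 6371·c ≈ 8117.35 km.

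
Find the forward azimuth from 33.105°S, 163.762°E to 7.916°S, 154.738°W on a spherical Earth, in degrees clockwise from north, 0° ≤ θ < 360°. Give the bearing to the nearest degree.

Δλ = -154.738 − 163.762 = -318.500°; wrapped into (−180°, 180°]: 41.500°.
θ = atan2( sin Δλ · cos φ₂ , cos φ₁ · sin φ₂ − sin φ₁ · cos φ₂ · cos Δλ )
  = atan2(0.65631, 0.28980) = 66.176° → normalised to [0°, 360°): 66.176°.

66°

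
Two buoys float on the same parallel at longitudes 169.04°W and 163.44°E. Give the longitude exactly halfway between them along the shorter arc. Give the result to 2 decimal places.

Signed shortest Δλ from -169.04° to +163.44° is -27.52°.
Midpoint longitude = -169.04° + (-27.52°)/2 = -169.04° − 13.76° = -182.80°.
Normalise into (−180°, 180°]: +177.20°.
(The naïve average (-169.04 + +163.44)/2 = -2.8° is on the wrong side of the globe.)

177.20°E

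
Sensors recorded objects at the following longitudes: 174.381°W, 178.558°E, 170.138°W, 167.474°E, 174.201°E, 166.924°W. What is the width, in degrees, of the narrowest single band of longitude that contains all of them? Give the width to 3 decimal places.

Sort the longitudes: -174.381°, -170.138°, -166.924°, +167.474°, +174.201°, +178.558°.
Eastward gaps between consecutive values (wrapping around): 4.243°, 3.214°, 334.398°, 6.727°, 4.357°, 7.061°.
Largest gap = 334.398° ⇒ minimal covering band is its complement: 360° − 334.398° = 25.602°.
Band runs from +167.474° eastward to -166.924°, crossing the antimeridian.

25.602°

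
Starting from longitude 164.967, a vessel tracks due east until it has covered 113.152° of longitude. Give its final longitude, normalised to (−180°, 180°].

Start at +164.967°; shift +113.152° → +278.119°.
+278.119° lies outside (−180°, 180°]; subtract 360° → -81.881°.

-81.881°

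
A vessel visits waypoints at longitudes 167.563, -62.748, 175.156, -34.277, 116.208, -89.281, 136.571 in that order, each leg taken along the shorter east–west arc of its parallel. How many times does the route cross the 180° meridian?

Leg 1: +167.563° → -62.748°, shortest Δλ = 129.689° (east) — crosses 180°.
Leg 2: -62.748° → +175.156°, shortest Δλ = -122.096° (west) — crosses 180°.
Leg 3: +175.156° → -34.277°, shortest Δλ = 150.567° (east) — crosses 180°.
Leg 4: -34.277° → +116.208°, shortest Δλ = 150.485° (east) — does not cross 180°.
Leg 5: +116.208° → -89.281°, shortest Δλ = 154.511° (east) — crosses 180°.
Leg 6: -89.281° → +136.571°, shortest Δλ = -134.148° (west) — crosses 180°.
Total crossings: 5.

5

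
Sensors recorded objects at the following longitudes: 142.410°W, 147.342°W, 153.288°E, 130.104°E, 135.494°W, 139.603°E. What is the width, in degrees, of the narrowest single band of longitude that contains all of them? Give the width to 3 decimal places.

Sort the longitudes: -147.342°, -142.410°, -135.494°, +130.104°, +139.603°, +153.288°.
Eastward gaps between consecutive values (wrapping around): 4.932°, 6.916°, 265.598°, 9.499°, 13.685°, 59.370°.
Largest gap = 265.598° ⇒ minimal covering band is its complement: 360° − 265.598° = 94.402°.
Band runs from +130.104° eastward to -135.494°, crossing the antimeridian.

94.402°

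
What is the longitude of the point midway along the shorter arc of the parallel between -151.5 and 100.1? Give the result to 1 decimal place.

+154.3°

Signed shortest Δλ from -151.5° to +100.1° is -108.4°.
Midpoint longitude = -151.5° + (-108.4°)/2 = -151.5° − 54.2° = -205.7°.
Normalise into (−180°, 180°]: +154.3°.
(The naïve average (-151.5 + +100.1)/2 = -25.7° is on the wrong side of the globe.)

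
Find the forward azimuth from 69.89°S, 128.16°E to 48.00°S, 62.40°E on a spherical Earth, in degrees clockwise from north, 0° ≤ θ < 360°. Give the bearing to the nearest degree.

270°

Δλ = 62.40 − 128.16 = -65.76°.
θ = atan2( sin Δλ · cos φ₂ , cos φ₁ · sin φ₂ − sin φ₁ · cos φ₂ · cos Δλ )
  = atan2(-0.61014, 0.00246) = -89.769° → normalised to [0°, 360°): 270.231°.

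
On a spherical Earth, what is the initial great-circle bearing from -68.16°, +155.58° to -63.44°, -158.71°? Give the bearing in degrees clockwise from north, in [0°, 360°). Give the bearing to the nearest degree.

98°

Δλ = -158.71 − 155.58 = -314.29°; wrapped into (−180°, 180°]: 45.71°.
θ = atan2( sin Δλ · cos φ₂ , cos φ₁ · sin φ₂ − sin φ₁ · cos φ₂ · cos Δλ )
  = atan2(0.32007, -0.04294) = 97.640° → normalised to [0°, 360°): 97.640°.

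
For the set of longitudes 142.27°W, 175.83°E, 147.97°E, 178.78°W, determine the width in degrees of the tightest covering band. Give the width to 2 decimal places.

69.76°

Sort the longitudes: -178.78°, -142.27°, +147.97°, +175.83°.
Eastward gaps between consecutive values (wrapping around): 36.51°, 290.24°, 27.86°, 5.39°.
Largest gap = 290.24° ⇒ minimal covering band is its complement: 360° − 290.24° = 69.76°.
Band runs from +147.97° eastward to -142.27°, crossing the antimeridian.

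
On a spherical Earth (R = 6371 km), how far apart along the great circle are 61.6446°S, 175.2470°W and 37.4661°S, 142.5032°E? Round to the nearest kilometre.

Δλ = 142.5032 − -175.2470 = 317.7502°; wrapped into (−180°, 180°]: -42.2498°.
Δφ = -37.4661 − -61.6446 = 24.1785°.
a = sin²(Δφ/2) + cos φ₁ · cos φ₂ · sin²(Δλ/2) = 0.092827.
c = 2·atan2(√a, √(1−a)) = 0.61920 rad → d = 6371·c ≈ 3944.89 km.

3945 km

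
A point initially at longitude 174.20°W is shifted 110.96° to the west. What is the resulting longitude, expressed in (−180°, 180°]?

Start at -174.20°; shift −110.96° → -285.16°.
-285.16° lies outside (−180°, 180°]; add 360° → +74.84°.

74.84°E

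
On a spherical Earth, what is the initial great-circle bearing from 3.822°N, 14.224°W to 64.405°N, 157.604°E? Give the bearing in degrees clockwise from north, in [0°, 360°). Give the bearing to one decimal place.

3.8°

Δλ = 157.604 − -14.224 = 171.828°.
θ = atan2( sin Δλ · cos φ₂ , cos φ₁ · sin φ₂ − sin φ₁ · cos φ₂ · cos Δλ )
  = atan2(0.06141, 0.92837) = 3.784° → normalised to [0°, 360°): 3.784°.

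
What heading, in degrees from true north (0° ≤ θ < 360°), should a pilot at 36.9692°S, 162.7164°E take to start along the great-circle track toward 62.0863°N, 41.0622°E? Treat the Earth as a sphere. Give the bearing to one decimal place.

Δλ = 41.0622 − 162.7164 = -121.6542°.
θ = atan2( sin Δλ · cos φ₂ , cos φ₁ · sin φ₂ − sin φ₁ · cos φ₂ · cos Δλ )
  = atan2(-0.39850, 0.55826) = -35.520° → normalised to [0°, 360°): 324.480°.

324.5°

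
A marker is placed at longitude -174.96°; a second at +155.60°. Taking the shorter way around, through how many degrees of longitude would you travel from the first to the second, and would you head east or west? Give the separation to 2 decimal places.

Raw difference: 155.60 − -174.96 = 330.56°.
Normalise into (−180°, 180°]: 330.56° − 360° = -29.44°.
Negative ⇒ the second point lies to the west; separation 29.44°.

29.44° west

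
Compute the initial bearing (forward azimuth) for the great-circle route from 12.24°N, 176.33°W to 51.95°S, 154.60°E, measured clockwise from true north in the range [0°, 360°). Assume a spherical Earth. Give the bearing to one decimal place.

198.7°

Δλ = 154.60 − -176.33 = 330.93°; wrapped into (−180°, 180°]: -29.07°.
θ = atan2( sin Δλ · cos φ₂ , cos φ₁ · sin φ₂ − sin φ₁ · cos φ₂ · cos Δλ )
  = atan2(-0.29947, -0.88378) = -161.281° → normalised to [0°, 360°): 198.719°.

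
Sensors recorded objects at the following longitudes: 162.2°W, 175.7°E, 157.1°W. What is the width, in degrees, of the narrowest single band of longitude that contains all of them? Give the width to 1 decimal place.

Sort the longitudes: -162.2°, -157.1°, +175.7°.
Eastward gaps between consecutive values (wrapping around): 5.1°, 332.8°, 22.1°.
Largest gap = 332.8° ⇒ minimal covering band is its complement: 360° − 332.8° = 27.2°.
Band runs from +175.7° eastward to -157.1°, crossing the antimeridian.

27.2°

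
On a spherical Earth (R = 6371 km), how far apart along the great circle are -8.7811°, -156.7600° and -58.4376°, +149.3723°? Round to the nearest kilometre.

Δλ = 149.3723 − -156.7600 = 306.1323°; wrapped into (−180°, 180°]: -53.8677°.
Δφ = -58.4376 − -8.7811 = -49.6565°.
a = sin²(Δφ/2) + cos φ₁ · cos φ₂ · sin²(Δλ/2) = 0.282451.
c = 2·atan2(√a, √(1−a)) = 1.12065 rad → d = 6371·c ≈ 7139.65 km.

7140 km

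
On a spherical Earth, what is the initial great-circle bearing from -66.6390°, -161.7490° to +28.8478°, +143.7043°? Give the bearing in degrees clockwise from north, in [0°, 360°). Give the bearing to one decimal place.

312.7°

Δλ = 143.7043 − -161.7490 = 305.4533°; wrapped into (−180°, 180°]: -54.5467°.
θ = atan2( sin Δλ · cos φ₂ , cos φ₁ · sin φ₂ − sin φ₁ · cos φ₂ · cos Δλ )
  = atan2(-0.71350, 0.65773) = -47.329° → normalised to [0°, 360°): 312.671°.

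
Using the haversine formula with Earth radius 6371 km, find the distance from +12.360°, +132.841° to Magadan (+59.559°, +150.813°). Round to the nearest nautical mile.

2945 nmi

Δλ = 150.813 − 132.841 = 17.972°.
Δφ = 59.559 − 12.360 = 47.199°.
a = sin²(Δφ/2) + cos φ₁ · cos φ₂ · sin²(Δλ/2) = 0.172347.
c = 2·atan2(√a, √(1−a)) = 0.85621 rad → d = 6371·c ≈ 5454.90 km ≈ 2945.41 nmi.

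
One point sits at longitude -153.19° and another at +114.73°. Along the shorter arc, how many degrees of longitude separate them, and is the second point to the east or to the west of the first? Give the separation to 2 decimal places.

Raw difference: 114.73 − -153.19 = 267.92°.
Normalise into (−180°, 180°]: 267.92° − 360° = -92.08°.
Negative ⇒ the second point lies to the west; separation 92.08°.

92.08° west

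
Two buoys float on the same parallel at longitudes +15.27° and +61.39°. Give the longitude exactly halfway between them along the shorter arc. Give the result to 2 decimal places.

Signed shortest Δλ from +15.27° to +61.39° is +46.12°.
Midpoint longitude = +15.27° + (+46.12°)/2 = +15.27° + 23.06° = +38.33°.

+38.33°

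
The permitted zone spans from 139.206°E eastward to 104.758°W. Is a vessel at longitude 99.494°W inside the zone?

Band width going east from +139.206° to -104.758°: ((-104.758 − 139.206) mod 360) = 116.036°.
Offset of -99.494° east of the west edge: ((-99.494 − 139.206) mod 360) = 121.300°.
121.300° > 116.036° ⇒ outside.

No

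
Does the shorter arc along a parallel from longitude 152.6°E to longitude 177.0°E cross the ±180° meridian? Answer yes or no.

Signed shortest Δλ = ((177.0 − 152.6 + 180) mod 360) − 180 = 24.4°.
Going east by 24.4° from +152.6° reaches +177.0° without touching 180°.

No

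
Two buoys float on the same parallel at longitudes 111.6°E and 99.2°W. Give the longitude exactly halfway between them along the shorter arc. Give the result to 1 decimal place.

173.8°W

Signed shortest Δλ from +111.6° to -99.2° is +149.2°.
Midpoint longitude = +111.6° + (+149.2°)/2 = +111.6° + 74.6° = +186.2°.
Normalise into (−180°, 180°]: -173.8°.
(The naïve average (+111.6 + -99.2)/2 = 6.2° is on the wrong side of the globe.)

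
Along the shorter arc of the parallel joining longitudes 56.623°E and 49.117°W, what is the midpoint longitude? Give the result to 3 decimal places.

Signed shortest Δλ from +56.623° to -49.117° is -105.740°.
Midpoint longitude = +56.623° + (-105.740°)/2 = +56.623° − 52.870° = +3.753°.

3.753°E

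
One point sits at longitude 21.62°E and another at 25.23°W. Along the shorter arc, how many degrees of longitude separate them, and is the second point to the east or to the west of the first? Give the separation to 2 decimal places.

46.85° west

Raw difference: -25.23 − 21.62 = -46.85°.
Normalise into (−180°, 180°]: -46.85° stays -46.85°.
Negative ⇒ the second point lies to the west; separation 46.85°.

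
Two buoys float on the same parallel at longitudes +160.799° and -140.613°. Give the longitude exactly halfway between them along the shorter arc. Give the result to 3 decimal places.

-169.907°

Signed shortest Δλ from +160.799° to -140.613° is +58.588°.
Midpoint longitude = +160.799° + (+58.588°)/2 = +160.799° + 29.294° = +190.093°.
Normalise into (−180°, 180°]: -169.907°.
(The naïve average (+160.799 + -140.613)/2 = 10.093° is on the wrong side of the globe.)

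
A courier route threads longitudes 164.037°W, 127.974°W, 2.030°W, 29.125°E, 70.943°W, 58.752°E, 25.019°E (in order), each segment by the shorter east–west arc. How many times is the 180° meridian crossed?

Leg 1: -164.037° → -127.974°, shortest Δλ = 36.063° (east) — does not cross 180°.
Leg 2: -127.974° → -2.030°, shortest Δλ = 125.944° (east) — does not cross 180°.
Leg 3: -2.030° → +29.125°, shortest Δλ = 31.155° (east) — does not cross 180°.
Leg 4: +29.125° → -70.943°, shortest Δλ = -100.068° (west) — does not cross 180°.
Leg 5: -70.943° → +58.752°, shortest Δλ = 129.695° (east) — does not cross 180°.
Leg 6: +58.752° → +25.019°, shortest Δλ = -33.733° (west) — does not cross 180°.
Total crossings: 0.

0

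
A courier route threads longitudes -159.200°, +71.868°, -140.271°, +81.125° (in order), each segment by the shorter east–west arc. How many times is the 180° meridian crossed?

3

Leg 1: -159.200° → +71.868°, shortest Δλ = -128.932° (west) — crosses 180°.
Leg 2: +71.868° → -140.271°, shortest Δλ = 147.861° (east) — crosses 180°.
Leg 3: -140.271° → +81.125°, shortest Δλ = -138.604° (west) — crosses 180°.
Total crossings: 3.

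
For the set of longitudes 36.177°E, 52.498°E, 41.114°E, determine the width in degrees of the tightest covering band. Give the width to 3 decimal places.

Sort the longitudes: +36.177°, +41.114°, +52.498°.
Eastward gaps between consecutive values (wrapping around): 4.937°, 11.384°, 343.679°.
Largest gap = 343.679° ⇒ minimal covering band is its complement: 360° − 343.679° = 16.321°.
Band runs from +36.177° eastward to +52.498°.

16.321°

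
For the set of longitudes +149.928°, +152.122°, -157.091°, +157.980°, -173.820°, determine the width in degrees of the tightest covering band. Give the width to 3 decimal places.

Sort the longitudes: -173.820°, -157.091°, +149.928°, +152.122°, +157.980°.
Eastward gaps between consecutive values (wrapping around): 16.729°, 307.019°, 2.194°, 5.858°, 28.200°.
Largest gap = 307.019° ⇒ minimal covering band is its complement: 360° − 307.019° = 52.981°.
Band runs from +149.928° eastward to -157.091°, crossing the antimeridian.

52.981°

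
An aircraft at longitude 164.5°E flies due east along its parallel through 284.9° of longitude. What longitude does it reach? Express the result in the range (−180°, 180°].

Start at +164.5°; shift +284.9° → +449.4°.
+449.4° lies outside (−180°, 180°]; subtract 360° → +89.4°.

89.4°E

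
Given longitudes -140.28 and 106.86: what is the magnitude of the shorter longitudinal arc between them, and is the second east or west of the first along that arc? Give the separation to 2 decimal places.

Raw difference: 106.86 − -140.28 = 247.14°.
Normalise into (−180°, 180°]: 247.14° − 360° = -112.86°.
Negative ⇒ the second point lies to the west; separation 112.86°.

112.86° west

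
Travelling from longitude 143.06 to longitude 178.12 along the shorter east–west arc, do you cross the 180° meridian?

Signed shortest Δλ = ((178.12 − 143.06 + 180) mod 360) − 180 = 35.06°.
Going east by 35.06° from +143.06° reaches +178.12° without touching 180°.

No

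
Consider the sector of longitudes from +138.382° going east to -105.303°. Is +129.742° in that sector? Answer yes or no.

Band width going east from +138.382° to -105.303°: ((-105.303 − 138.382) mod 360) = 116.315°.
Offset of +129.742° east of the west edge: ((129.742 − 138.382) mod 360) = 351.360°.
351.360° > 116.315° ⇒ outside.

No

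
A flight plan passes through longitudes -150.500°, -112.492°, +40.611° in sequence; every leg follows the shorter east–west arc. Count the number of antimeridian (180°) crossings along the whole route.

0

Leg 1: -150.500° → -112.492°, shortest Δλ = 38.008° (east) — does not cross 180°.
Leg 2: -112.492° → +40.611°, shortest Δλ = 153.103° (east) — does not cross 180°.
Total crossings: 0.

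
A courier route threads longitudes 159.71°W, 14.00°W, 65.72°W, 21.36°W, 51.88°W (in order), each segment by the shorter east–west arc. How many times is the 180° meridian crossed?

Leg 1: -159.71° → -14.00°, shortest Δλ = 145.71° (east) — does not cross 180°.
Leg 2: -14.00° → -65.72°, shortest Δλ = -51.72° (west) — does not cross 180°.
Leg 3: -65.72° → -21.36°, shortest Δλ = 44.36° (east) — does not cross 180°.
Leg 4: -21.36° → -51.88°, shortest Δλ = -30.52° (west) — does not cross 180°.
Total crossings: 0.

0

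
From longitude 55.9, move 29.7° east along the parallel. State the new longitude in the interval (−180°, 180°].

+85.6°

Start at +55.9°; shift +29.7° → +85.6°.
+85.6° already lies in (−180°, 180°].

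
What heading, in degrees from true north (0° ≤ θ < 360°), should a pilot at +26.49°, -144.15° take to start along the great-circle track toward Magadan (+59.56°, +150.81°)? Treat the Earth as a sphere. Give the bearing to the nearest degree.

326°

Δλ = 150.81 − -144.15 = 294.96°; wrapped into (−180°, 180°]: -65.04°.
θ = atan2( sin Δλ · cos φ₂ , cos φ₁ · sin φ₂ − sin φ₁ · cos φ₂ · cos Δλ )
  = atan2(-0.45932, 0.67628) = -34.184° → normalised to [0°, 360°): 325.816°.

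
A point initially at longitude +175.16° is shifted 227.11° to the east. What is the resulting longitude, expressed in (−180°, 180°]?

+42.27°

Start at +175.16°; shift +227.11° → +402.27°.
+402.27° lies outside (−180°, 180°]; subtract 360° → +42.27°.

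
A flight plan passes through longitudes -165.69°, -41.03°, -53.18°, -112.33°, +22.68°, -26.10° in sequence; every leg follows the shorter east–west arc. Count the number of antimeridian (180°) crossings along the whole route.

Leg 1: -165.69° → -41.03°, shortest Δλ = 124.66° (east) — does not cross 180°.
Leg 2: -41.03° → -53.18°, shortest Δλ = -12.15° (west) — does not cross 180°.
Leg 3: -53.18° → -112.33°, shortest Δλ = -59.15° (west) — does not cross 180°.
Leg 4: -112.33° → +22.68°, shortest Δλ = 135.01° (east) — does not cross 180°.
Leg 5: +22.68° → -26.10°, shortest Δλ = -48.78° (west) — does not cross 180°.
Total crossings: 0.

0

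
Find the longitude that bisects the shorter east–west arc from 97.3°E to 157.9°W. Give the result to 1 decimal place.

149.7°E

Signed shortest Δλ from +97.3° to -157.9° is +104.8°.
Midpoint longitude = +97.3° + (+104.8°)/2 = +97.3° + 52.4° = +149.7°.
(The naïve average (+97.3 + -157.9)/2 = -30.3° is on the wrong side of the globe.)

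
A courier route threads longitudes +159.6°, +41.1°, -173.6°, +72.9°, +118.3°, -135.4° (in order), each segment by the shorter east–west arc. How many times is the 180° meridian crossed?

3

Leg 1: +159.6° → +41.1°, shortest Δλ = -118.5° (west) — does not cross 180°.
Leg 2: +41.1° → -173.6°, shortest Δλ = 145.3° (east) — crosses 180°.
Leg 3: -173.6° → +72.9°, shortest Δλ = -113.5° (west) — crosses 180°.
Leg 4: +72.9° → +118.3°, shortest Δλ = 45.4° (east) — does not cross 180°.
Leg 5: +118.3° → -135.4°, shortest Δλ = 106.3° (east) — crosses 180°.
Total crossings: 3.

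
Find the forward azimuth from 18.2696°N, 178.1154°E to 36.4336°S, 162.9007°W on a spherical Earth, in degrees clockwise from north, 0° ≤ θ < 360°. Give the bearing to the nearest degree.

Δλ = -162.9007 − 178.1154 = -341.0161°; wrapped into (−180°, 180°]: 18.9839°.
θ = atan2( sin Δλ · cos φ₂ , cos φ₁ · sin φ₂ − sin φ₁ · cos φ₂ · cos Δλ )
  = atan2(0.26172, -0.80245) = 161.936° → normalised to [0°, 360°): 161.936°.

162°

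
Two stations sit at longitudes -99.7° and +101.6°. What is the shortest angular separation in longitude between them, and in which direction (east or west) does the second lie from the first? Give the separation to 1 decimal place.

Raw difference: 101.6 − -99.7 = 201.3°.
Normalise into (−180°, 180°]: 201.3° − 360° = -158.7°.
Negative ⇒ the second point lies to the west; separation 158.7°.

158.7° west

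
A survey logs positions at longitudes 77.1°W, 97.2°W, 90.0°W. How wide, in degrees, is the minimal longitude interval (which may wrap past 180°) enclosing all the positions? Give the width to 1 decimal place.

20.1°

Sort the longitudes: -97.2°, -90.0°, -77.1°.
Eastward gaps between consecutive values (wrapping around): 7.2°, 12.9°, 339.9°.
Largest gap = 339.9° ⇒ minimal covering band is its complement: 360° − 339.9° = 20.1°.
Band runs from -97.2° eastward to -77.1°.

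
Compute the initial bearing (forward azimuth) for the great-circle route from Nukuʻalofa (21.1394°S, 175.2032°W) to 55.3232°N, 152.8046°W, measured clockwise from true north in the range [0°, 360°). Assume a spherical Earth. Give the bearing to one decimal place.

12.8°

Δλ = -152.8046 − -175.2032 = 22.3986°.
θ = atan2( sin Δλ · cos φ₂ , cos φ₁ · sin φ₂ − sin φ₁ · cos φ₂ · cos Δλ )
  = atan2(0.21680, 0.95674) = 12.768° → normalised to [0°, 360°): 12.768°.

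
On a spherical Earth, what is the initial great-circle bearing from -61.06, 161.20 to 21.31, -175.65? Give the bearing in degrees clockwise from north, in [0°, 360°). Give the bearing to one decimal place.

21.6°

Δλ = -175.65 − 161.20 = -336.85°; wrapped into (−180°, 180°]: 23.15°.
θ = atan2( sin Δλ · cos φ₂ , cos φ₁ · sin φ₂ − sin φ₁ · cos φ₂ · cos Δλ )
  = atan2(0.36626, 0.92550) = 21.591° → normalised to [0°, 360°): 21.591°.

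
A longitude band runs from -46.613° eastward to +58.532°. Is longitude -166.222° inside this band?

No

Band width going east from -46.613° to +58.532°: ((58.532 − -46.613) mod 360) = 105.145°.
Offset of -166.222° east of the west edge: ((-166.222 − -46.613) mod 360) = 240.391°.
240.391° > 105.145° ⇒ outside.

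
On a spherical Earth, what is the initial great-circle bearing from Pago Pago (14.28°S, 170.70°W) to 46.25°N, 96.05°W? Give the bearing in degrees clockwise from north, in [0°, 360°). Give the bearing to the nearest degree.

42°

Δλ = -96.05 − -170.70 = 74.65°.
θ = atan2( sin Δλ · cos φ₂ , cos φ₁ · sin φ₂ − sin φ₁ · cos φ₂ · cos Δλ )
  = atan2(0.66684, 0.74520) = 41.824° → normalised to [0°, 360°): 41.824°.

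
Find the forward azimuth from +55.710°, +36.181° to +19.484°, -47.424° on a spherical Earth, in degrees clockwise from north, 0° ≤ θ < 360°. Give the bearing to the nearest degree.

276°

Δλ = -47.424 − 36.181 = -83.605°.
θ = atan2( sin Δλ · cos φ₂ , cos φ₁ · sin φ₂ − sin φ₁ · cos φ₂ · cos Δλ )
  = atan2(-0.93687, 0.10116) = -83.837° → normalised to [0°, 360°): 276.163°.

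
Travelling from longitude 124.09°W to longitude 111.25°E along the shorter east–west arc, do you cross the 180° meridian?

Yes

Naïve |111.25 − -124.09| = 235.34° > 180°, so the shorter arc goes the other way round — across 180°.
Signed shortest Δλ = ((111.25 − -124.09 + 180) mod 360) − 180 = -124.66°.
Going west by 124.66° from -124.09° passes through 180° before reaching +111.25°.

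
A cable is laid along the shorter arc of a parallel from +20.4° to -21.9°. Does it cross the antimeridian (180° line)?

No

Signed shortest Δλ = ((-21.9 − 20.4 + 180) mod 360) − 180 = -42.3°.
Going west by 42.3° from +20.4° reaches -21.9° without touching 180°.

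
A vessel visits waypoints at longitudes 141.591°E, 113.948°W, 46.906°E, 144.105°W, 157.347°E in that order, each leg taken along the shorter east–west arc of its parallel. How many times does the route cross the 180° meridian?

Leg 1: +141.591° → -113.948°, shortest Δλ = 104.461° (east) — crosses 180°.
Leg 2: -113.948° → +46.906°, shortest Δλ = 160.854° (east) — does not cross 180°.
Leg 3: +46.906° → -144.105°, shortest Δλ = 168.989° (east) — crosses 180°.
Leg 4: -144.105° → +157.347°, shortest Δλ = -58.548° (west) — crosses 180°.
Total crossings: 3.

3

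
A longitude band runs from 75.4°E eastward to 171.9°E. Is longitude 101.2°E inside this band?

Yes

Band width going east from +75.4° to +171.9°: ((171.9 − 75.4) mod 360) = 96.5°.
Offset of +101.2° east of the west edge: ((101.2 − 75.4) mod 360) = 25.8°.
25.8° ≤ 96.5° ⇒ inside.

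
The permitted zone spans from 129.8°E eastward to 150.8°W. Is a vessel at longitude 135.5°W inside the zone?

No

Band width going east from +129.8° to -150.8°: ((-150.8 − 129.8) mod 360) = 79.4°.
Offset of -135.5° east of the west edge: ((-135.5 − 129.8) mod 360) = 94.7°.
94.7° > 79.4° ⇒ outside.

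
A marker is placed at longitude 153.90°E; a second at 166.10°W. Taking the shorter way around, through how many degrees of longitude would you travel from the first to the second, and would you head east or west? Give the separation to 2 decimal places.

40.00° east

Raw difference: -166.10 − 153.90 = -320.0°.
Normalise into (−180°, 180°]: -320.0° + 360° = 40.0°.
Positive ⇒ the second point lies to the east; separation 40.00°.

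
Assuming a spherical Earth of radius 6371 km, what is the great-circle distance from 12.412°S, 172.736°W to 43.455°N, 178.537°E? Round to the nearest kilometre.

6275 km

Δλ = 178.537 − -172.736 = 351.273°; wrapped into (−180°, 180°]: -8.727°.
Δφ = 43.455 − -12.412 = 55.867°.
a = sin²(Δφ/2) + cos φ₁ · cos φ₂ · sin²(Δλ/2) = 0.223546.
c = 2·atan2(√a, √(1−a)) = 0.98495 rad → d = 6371·c ≈ 6275.09 km.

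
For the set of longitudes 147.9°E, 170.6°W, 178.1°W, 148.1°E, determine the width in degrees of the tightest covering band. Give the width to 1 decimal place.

Sort the longitudes: -178.1°, -170.6°, +147.9°, +148.1°.
Eastward gaps between consecutive values (wrapping around): 7.5°, 318.5°, 0.2°, 33.8°.
Largest gap = 318.5° ⇒ minimal covering band is its complement: 360° − 318.5° = 41.5°.
Band runs from +147.9° eastward to -170.6°, crossing the antimeridian.

41.5°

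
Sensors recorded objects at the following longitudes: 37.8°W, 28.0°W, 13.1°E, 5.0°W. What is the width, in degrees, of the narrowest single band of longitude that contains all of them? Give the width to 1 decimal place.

Sort the longitudes: -37.8°, -28.0°, -5.0°, +13.1°.
Eastward gaps between consecutive values (wrapping around): 9.8°, 23.0°, 18.1°, 309.1°.
Largest gap = 309.1° ⇒ minimal covering band is its complement: 360° − 309.1° = 50.9°.
Band runs from -37.8° eastward to +13.1°.

50.9°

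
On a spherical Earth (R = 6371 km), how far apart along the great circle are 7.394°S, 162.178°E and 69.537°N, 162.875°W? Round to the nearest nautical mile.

Δλ = -162.875 − 162.178 = -325.053°; wrapped into (−180°, 180°]: 34.947°.
Δφ = 69.537 − -7.394 = 76.931°.
a = sin²(Δφ/2) + cos φ₁ · cos φ₂ · sin²(Δλ/2) = 0.418196.
c = 2·atan2(√a, √(1−a)) = 1.40645 rad → d = 6371·c ≈ 8960.48 km ≈ 4838.27 nmi.

4838 nmi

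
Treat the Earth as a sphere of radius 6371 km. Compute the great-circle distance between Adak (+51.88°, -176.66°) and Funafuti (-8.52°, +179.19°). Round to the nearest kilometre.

Δλ = 179.19 − -176.66 = 355.85°; wrapped into (−180°, 180°]: -4.15°.
Δφ = -8.52 − 51.88 = -60.40°.
a = sin²(Δφ/2) + cos φ₁ · cos φ₂ · sin²(Δλ/2) = 0.253829.
c = 2·atan2(√a, √(1−a)) = 1.05602 rad → d = 6371·c ≈ 6727.90 km.

6728 km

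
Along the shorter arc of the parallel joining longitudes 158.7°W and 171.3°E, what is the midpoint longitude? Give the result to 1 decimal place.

173.7°W

Signed shortest Δλ from -158.7° to +171.3° is -30.0°.
Midpoint longitude = -158.7° + (-30.0°)/2 = -158.7° − 15.0° = -173.7°.
(The naïve average (-158.7 + +171.3)/2 = 6.3° is on the wrong side of the globe.)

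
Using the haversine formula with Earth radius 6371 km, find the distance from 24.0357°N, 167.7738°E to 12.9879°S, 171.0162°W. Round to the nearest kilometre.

4718 km

Δλ = -171.0162 − 167.7738 = -338.7900°; wrapped into (−180°, 180°]: 21.2100°.
Δφ = -12.9879 − 24.0357 = -37.0236°.
a = sin²(Δφ/2) + cos φ₁ · cos φ₂ · sin²(Δλ/2) = 0.130948.
c = 2·atan2(√a, √(1−a)) = 0.74054 rad → d = 6371·c ≈ 4717.98 km.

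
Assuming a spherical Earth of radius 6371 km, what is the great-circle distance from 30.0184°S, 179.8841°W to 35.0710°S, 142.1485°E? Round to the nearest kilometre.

Δλ = 142.1485 − -179.8841 = 322.0326°; wrapped into (−180°, 180°]: -37.9674°.
Δφ = -35.0710 − -30.0184 = -5.0526°.
a = sin²(Δφ/2) + cos φ₁ · cos φ₂ · sin²(Δλ/2) = 0.076933.
c = 2·atan2(√a, √(1−a)) = 0.56211 rad → d = 6371·c ≈ 3581.18 km.

3581 km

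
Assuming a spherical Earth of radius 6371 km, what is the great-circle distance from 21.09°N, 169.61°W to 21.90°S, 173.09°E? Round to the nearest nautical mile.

2773 nmi

Δλ = 173.09 − -169.61 = 342.70°; wrapped into (−180°, 180°]: -17.30°.
Δφ = -21.90 − 21.09 = -42.99°.
a = sin²(Δφ/2) + cos φ₁ · cos φ₂ · sin²(Δλ/2) = 0.153845.
c = 2·atan2(√a, √(1−a)) = 0.80611 rad → d = 6371·c ≈ 5135.73 km ≈ 2773.08 nmi.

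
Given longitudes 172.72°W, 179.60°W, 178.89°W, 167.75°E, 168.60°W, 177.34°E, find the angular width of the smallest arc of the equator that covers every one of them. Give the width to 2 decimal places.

23.65°

Sort the longitudes: -179.60°, -178.89°, -172.72°, -168.60°, +167.75°, +177.34°.
Eastward gaps between consecutive values (wrapping around): 0.71°, 6.17°, 4.12°, 336.35°, 9.59°, 3.06°.
Largest gap = 336.35° ⇒ minimal covering band is its complement: 360° − 336.35° = 23.65°.
Band runs from +167.75° eastward to -168.60°, crossing the antimeridian.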